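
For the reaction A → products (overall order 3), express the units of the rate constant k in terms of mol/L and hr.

(mol/L)⁻²·hr⁻¹

Step 1: For overall order n, rate = k × (concentration)^n.
Step 2: Rate has units mol/L·hr⁻¹; concentration term has units (mol/L)^3.
Step 3: k = rate / (concentration)^n, so units of k = (mol/L)^(1-3)·hr⁻¹ = (mol/L)⁻²·hr⁻¹.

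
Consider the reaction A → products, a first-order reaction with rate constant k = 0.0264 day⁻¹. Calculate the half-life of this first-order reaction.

26.26 day

Step 1: For a first-order reaction, t₁/₂ = ln(2)/k
Step 2: t₁/₂ = ln(2)/0.0264
Step 3: t₁/₂ = 0.6931/0.0264 = 26.26 day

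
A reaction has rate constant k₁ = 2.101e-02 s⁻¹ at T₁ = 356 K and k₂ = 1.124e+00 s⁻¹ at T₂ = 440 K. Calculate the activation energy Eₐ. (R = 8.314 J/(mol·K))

61.7 kJ/mol

Step 1: Use the two-temperature Arrhenius form: ln(k₂/k₁) = -Eₐ/R × (1/T₂ - 1/T₁)
Step 2: ln(k₂/k₁) = ln(1.124e+00/2.101e-02) = ln(53.4983) = 3.97965
Step 3: 1/T₂ - 1/T₁ = 1/440 - 1/356 = -5.362615e-04 K⁻¹
Step 4: Eₐ = -R × ln(k₂/k₁) / (1/T₂ - 1/T₁) = -8.314 × 3.97965 / -5.362615e-04
Step 5: Eₐ = 6.1699e+04 J/mol = 61.7 kJ/mol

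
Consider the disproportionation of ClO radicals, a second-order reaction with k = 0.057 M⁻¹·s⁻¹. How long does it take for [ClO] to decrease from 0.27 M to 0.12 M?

81.22 s

Step 1: For second-order: t = (1/[ClO] - 1/[ClO]₀)/k
Step 2: t = (1/0.12 - 1/0.27)/0.057
Step 3: t = (8.333 - 3.704)/0.057
Step 4: t = 4.63/0.057 = 81.22 s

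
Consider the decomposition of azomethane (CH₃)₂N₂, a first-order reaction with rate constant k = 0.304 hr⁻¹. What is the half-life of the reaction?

2.28 hr

Step 1: For a first-order reaction, t₁/₂ = ln(2)/k
Step 2: t₁/₂ = ln(2)/0.304
Step 3: t₁/₂ = 0.6931/0.304 = 2.28 hr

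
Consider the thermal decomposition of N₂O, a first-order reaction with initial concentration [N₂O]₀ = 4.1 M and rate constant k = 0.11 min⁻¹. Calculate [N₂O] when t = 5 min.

2.365 M

Step 1: For a first-order reaction: [N₂O] = [N₂O]₀ × e^(-kt)
Step 2: [N₂O] = 4.1 × e^(-0.11 × 5)
Step 3: [N₂O] = 4.1 × e^(-0.55)
Step 4: [N₂O] = 4.1 × 0.57695 = 2.365 M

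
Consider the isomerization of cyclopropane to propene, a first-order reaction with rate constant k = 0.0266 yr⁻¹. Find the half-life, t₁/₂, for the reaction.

26.06 yr

Step 1: For a first-order reaction, t₁/₂ = ln(2)/k
Step 2: t₁/₂ = ln(2)/0.0266
Step 3: t₁/₂ = 0.6931/0.0266 = 26.06 yr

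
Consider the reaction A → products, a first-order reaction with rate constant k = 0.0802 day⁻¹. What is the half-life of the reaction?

8.643 day

Step 1: For a first-order reaction, t₁/₂ = ln(2)/k
Step 2: t₁/₂ = ln(2)/0.0802
Step 3: t₁/₂ = 0.6931/0.0802 = 8.643 day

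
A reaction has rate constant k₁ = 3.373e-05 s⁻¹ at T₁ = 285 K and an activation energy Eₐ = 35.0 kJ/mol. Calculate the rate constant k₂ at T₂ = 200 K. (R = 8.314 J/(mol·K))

6.333e-08 s⁻¹

Step 1: Use the two-temperature Arrhenius form: ln(k₂/k₁) = -Eₐ/R × (1/T₂ - 1/T₁)
Step 2: Convert Eₐ to J/mol: 35.0 kJ/mol = 35000 J/mol
Step 3: 1/T₂ - 1/T₁ = 1/200 - 1/285 = 1.491228e-03 K⁻¹
Step 4: ln(k₂/k₁) = -35000/8.314 × 1.491228e-03 = -6.27772
Step 5: k₂ = k₁ × exp(-6.27772) = 3.373e-05 × 1.87768e-03 = 6.333e-08 s⁻¹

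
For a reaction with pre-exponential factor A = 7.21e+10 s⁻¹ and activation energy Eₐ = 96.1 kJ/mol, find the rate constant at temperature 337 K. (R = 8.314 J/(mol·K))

9.16e-05 s⁻¹

Step 1: Use the Arrhenius equation: k = A × exp(-Eₐ/RT)
Step 2: Convert Eₐ to J/mol: 96.1 kJ/mol = 96100 J/mol
Step 3: Calculate the exponent: -Eₐ/(RT) = -96100/(8.314 × 337) = -34.29916
Step 4: k = 7.21e+10 × exp(-34.29916)
Step 5: k = 7.21e+10 × 1.27076e-15 = 9.1622e-05 s⁻¹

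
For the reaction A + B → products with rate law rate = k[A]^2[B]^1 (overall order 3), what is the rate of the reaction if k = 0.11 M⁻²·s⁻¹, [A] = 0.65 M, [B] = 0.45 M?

0.02091 M/s

Step 1: The rate law is rate = k[A]^2[B]^1, overall order = 2+1 = 3
Step 2: Substitute values: rate = 0.11 × (0.65)^2 × (0.45)^1
Step 3: rate = 0.11 × 0.4225 × 0.45 = 0.0209138 M/s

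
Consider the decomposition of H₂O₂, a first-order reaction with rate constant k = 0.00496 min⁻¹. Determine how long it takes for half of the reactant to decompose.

139.7 min

Step 1: For a first-order reaction, t₁/₂ = ln(2)/k
Step 2: t₁/₂ = ln(2)/0.00496
Step 3: t₁/₂ = 0.6931/0.00496 = 139.7 min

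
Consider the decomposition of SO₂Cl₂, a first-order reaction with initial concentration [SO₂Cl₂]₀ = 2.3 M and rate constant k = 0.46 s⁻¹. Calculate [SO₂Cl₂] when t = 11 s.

0.01459 M

Step 1: For a first-order reaction: [SO₂Cl₂] = [SO₂Cl₂]₀ × e^(-kt)
Step 2: [SO₂Cl₂] = 2.3 × e^(-0.46 × 11)
Step 3: [SO₂Cl₂] = 2.3 × e^(-5.06)
Step 4: [SO₂Cl₂] = 2.3 × 0.00634556 = 0.01459 M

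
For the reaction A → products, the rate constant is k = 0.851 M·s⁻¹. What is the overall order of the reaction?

zeroth order (0)

Step 1: The units of k for an nth-order reaction are (concentration)^(1-n)·(time)⁻¹.
Step 2: Here k has units M·s⁻¹, so the concentration exponent is 1.
Step 3: 1 - n = 1 ⇒ n = 0. The reaction is zeroth order.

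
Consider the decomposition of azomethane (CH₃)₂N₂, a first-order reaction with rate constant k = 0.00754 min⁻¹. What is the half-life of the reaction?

91.93 min

Step 1: For a first-order reaction, t₁/₂ = ln(2)/k
Step 2: t₁/₂ = ln(2)/0.00754
Step 3: t₁/₂ = 0.6931/0.00754 = 91.93 min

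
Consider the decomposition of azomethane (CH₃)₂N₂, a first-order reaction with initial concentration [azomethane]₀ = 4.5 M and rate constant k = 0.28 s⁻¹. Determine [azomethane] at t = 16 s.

0.051 M

Step 1: For a first-order reaction: [azomethane] = [azomethane]₀ × e^(-kt)
Step 2: [azomethane] = 4.5 × e^(-0.28 × 16)
Step 3: [azomethane] = 4.5 × e^(-4.48)
Step 4: [azomethane] = 4.5 × 0.0113334 = 0.051 M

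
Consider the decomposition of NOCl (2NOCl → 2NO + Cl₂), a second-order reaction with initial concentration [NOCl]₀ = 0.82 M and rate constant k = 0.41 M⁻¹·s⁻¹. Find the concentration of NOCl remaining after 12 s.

0.1629 M

Step 1: For a second-order reaction: 1/[NOCl] = 1/[NOCl]₀ + kt
Step 2: 1/[NOCl] = 1/0.82 + 0.41 × 12
Step 3: 1/[NOCl] = 1.22 + 4.92 = 6.14
Step 4: [NOCl] = 1/6.14 = 0.1629 M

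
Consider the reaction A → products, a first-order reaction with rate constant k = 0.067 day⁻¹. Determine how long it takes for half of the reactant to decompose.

10.35 day

Step 1: For a first-order reaction, t₁/₂ = ln(2)/k
Step 2: t₁/₂ = ln(2)/0.067
Step 3: t₁/₂ = 0.6931/0.067 = 10.35 day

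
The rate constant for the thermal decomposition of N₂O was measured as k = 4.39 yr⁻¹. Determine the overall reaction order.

first order (1)

Step 1: The units of k for an nth-order reaction are (concentration)^(1-n)·(time)⁻¹.
Step 2: Here k has units yr⁻¹, so the concentration exponent is 0.
Step 3: 1 - n = 0 ⇒ n = 1. The reaction is first order.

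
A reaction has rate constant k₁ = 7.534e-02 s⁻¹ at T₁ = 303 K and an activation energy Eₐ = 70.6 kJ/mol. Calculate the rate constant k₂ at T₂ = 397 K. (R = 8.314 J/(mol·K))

5.740e+01 s⁻¹

Step 1: Use the two-temperature Arrhenius form: ln(k₂/k₁) = -Eₐ/R × (1/T₂ - 1/T₁)
Step 2: Convert Eₐ to J/mol: 70.6 kJ/mol = 70600 J/mol
Step 3: 1/T₂ - 1/T₁ = 1/397 - 1/303 = -7.814383e-04 K⁻¹
Step 4: ln(k₂/k₁) = -70600/8.314 × -7.814383e-04 = 6.63574
Step 5: k₂ = k₁ × exp(6.63574) = 7.534e-02 × 7.61843e+02 = 5.740e+01 s⁻¹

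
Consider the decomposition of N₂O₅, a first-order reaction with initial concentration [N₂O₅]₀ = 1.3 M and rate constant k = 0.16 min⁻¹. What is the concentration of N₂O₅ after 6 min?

0.4978 M

Step 1: For a first-order reaction: [N₂O₅] = [N₂O₅]₀ × e^(-kt)
Step 2: [N₂O₅] = 1.3 × e^(-0.16 × 6)
Step 3: [N₂O₅] = 1.3 × e^(-0.96)
Step 4: [N₂O₅] = 1.3 × 0.382893 = 0.4978 M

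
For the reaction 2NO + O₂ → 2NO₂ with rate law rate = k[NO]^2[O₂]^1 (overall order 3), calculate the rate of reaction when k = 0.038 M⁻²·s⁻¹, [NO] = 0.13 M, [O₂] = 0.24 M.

0.0001541 M/s

Step 1: The rate law is rate = k[NO]^2[O₂]^1, overall order = 2+1 = 3
Step 2: Substitute values: rate = 0.038 × (0.13)^2 × (0.24)^1
Step 3: rate = 0.038 × 0.0169 × 0.24 = 0.000154128 M/s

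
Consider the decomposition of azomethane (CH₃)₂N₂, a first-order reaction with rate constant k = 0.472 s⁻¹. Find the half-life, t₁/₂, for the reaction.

1.469 s

Step 1: For a first-order reaction, t₁/₂ = ln(2)/k
Step 2: t₁/₂ = ln(2)/0.472
Step 3: t₁/₂ = 0.6931/0.472 = 1.469 s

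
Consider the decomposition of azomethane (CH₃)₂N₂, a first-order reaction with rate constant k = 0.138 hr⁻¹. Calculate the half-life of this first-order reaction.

5.023 hr

Step 1: For a first-order reaction, t₁/₂ = ln(2)/k
Step 2: t₁/₂ = ln(2)/0.138
Step 3: t₁/₂ = 0.6931/0.138 = 5.023 hr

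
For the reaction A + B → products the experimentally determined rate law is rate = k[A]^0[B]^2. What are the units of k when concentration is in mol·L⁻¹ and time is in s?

(mol·L⁻¹)⁻¹·s⁻¹

Step 1: Overall order = 0 + 2 = 2.
Step 2: rate has units mol·L⁻¹·s⁻¹; [A]^0[B]^2 has units (mol·L⁻¹)^2.
Step 3: k = rate/([A]^0[B]^2), so units of k = (mol·L⁻¹)^(1-2)·s⁻¹ = (mol·L⁻¹)⁻¹·s⁻¹.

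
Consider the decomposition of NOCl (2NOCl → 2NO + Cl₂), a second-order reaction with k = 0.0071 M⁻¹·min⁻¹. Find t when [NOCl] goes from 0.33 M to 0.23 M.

185.6 min

Step 1: For second-order: t = (1/[NOCl] - 1/[NOCl]₀)/k
Step 2: t = (1/0.23 - 1/0.33)/0.0071
Step 3: t = (4.348 - 3.03)/0.0071
Step 4: t = 1.318/0.0071 = 185.6 min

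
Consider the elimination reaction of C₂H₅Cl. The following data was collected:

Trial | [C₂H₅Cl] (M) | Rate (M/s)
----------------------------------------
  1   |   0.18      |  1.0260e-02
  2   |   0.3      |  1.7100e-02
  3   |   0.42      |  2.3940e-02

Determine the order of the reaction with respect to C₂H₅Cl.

first order (1)

Step 1: Compare trials to find order n where rate₂/rate₁ = ([C₂H₅Cl]₂/[C₂H₅Cl]₁)^n
Step 2: rate₂/rate₁ = 1.7100e-02/1.0260e-02 = 1.667
Step 3: [C₂H₅Cl]₂/[C₂H₅Cl]₁ = 0.3/0.18 = 1.667
Step 4: n = ln(1.667)/ln(1.667) = 1.00 ≈ 1
Step 5: The reaction is first order in C₂H₅Cl.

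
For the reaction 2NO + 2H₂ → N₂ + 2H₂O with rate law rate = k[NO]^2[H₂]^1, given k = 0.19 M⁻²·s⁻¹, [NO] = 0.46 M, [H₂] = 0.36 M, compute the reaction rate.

0.01447 M/s

Step 1: The rate law is rate = k[NO]^2[H₂]^1
Step 2: Substitute: rate = 0.19 × (0.46)^2 × (0.36)^1
Step 3: rate = 0.19 × 0.2116 × 0.36 = 0.0144734 M/s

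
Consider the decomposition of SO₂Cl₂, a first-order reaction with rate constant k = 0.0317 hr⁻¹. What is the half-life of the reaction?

21.87 hr

Step 1: For a first-order reaction, t₁/₂ = ln(2)/k
Step 2: t₁/₂ = ln(2)/0.0317
Step 3: t₁/₂ = 0.6931/0.0317 = 21.87 hr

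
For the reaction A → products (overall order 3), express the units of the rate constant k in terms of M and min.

M⁻²·min⁻¹

Step 1: For overall order n, rate = k × (concentration)^n.
Step 2: Rate has units M·min⁻¹; concentration term has units M^3.
Step 3: k = rate / (concentration)^n, so units of k = M^(1-3)·min⁻¹ = M⁻²·min⁻¹.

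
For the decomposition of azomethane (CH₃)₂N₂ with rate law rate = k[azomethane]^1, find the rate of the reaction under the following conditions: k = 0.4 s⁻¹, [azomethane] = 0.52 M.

0.208 M/s

Step 1: Identify the rate law: rate = k[azomethane]^1
Step 2: Substitute values: rate = 0.4 × (0.52)^1
Step 3: Calculate: rate = 0.4 × 0.52 = 0.208 M/s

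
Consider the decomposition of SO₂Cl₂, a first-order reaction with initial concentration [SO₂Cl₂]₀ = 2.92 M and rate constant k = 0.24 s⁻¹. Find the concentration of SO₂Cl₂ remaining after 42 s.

0.0001224 M

Step 1: For a first-order reaction: [SO₂Cl₂] = [SO₂Cl₂]₀ × e^(-kt)
Step 2: [SO₂Cl₂] = 2.92 × e^(-0.24 × 42)
Step 3: [SO₂Cl₂] = 2.92 × e^(-10.08)
Step 4: [SO₂Cl₂] = 2.92 × 4.19094e-05 = 0.0001224 M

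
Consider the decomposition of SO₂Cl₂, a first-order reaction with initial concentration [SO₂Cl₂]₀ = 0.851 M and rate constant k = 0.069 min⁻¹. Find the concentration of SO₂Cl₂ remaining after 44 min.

0.04087 M

Step 1: For a first-order reaction: [SO₂Cl₂] = [SO₂Cl₂]₀ × e^(-kt)
Step 2: [SO₂Cl₂] = 0.851 × e^(-0.069 × 44)
Step 3: [SO₂Cl₂] = 0.851 × e^(-3.036)
Step 4: [SO₂Cl₂] = 0.851 × 0.0480266 = 0.04087 M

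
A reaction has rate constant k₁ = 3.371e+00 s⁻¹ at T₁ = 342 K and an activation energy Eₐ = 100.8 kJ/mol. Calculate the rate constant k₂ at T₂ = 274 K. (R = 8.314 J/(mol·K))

5.091e-04 s⁻¹

Step 1: Use the two-temperature Arrhenius form: ln(k₂/k₁) = -Eₐ/R × (1/T₂ - 1/T₁)
Step 2: Convert Eₐ to J/mol: 100.8 kJ/mol = 100800 J/mol
Step 3: 1/T₂ - 1/T₁ = 1/274 - 1/342 = 7.256584e-04 K⁻¹
Step 4: ln(k₂/k₁) = -100800/8.314 × 7.256584e-04 = -8.79798
Step 5: k₂ = k₁ × exp(-8.79798) = 3.371e+00 × 1.51038e-04 = 5.091e-04 s⁻¹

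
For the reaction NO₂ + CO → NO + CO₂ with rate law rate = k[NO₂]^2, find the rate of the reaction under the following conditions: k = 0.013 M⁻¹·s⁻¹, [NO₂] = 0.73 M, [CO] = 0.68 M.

0.006928 M/s

Step 1: The rate law is rate = k[NO₂]^2
Step 2: Note that the rate does not depend on [CO] (zero order in CO).
Step 3: rate = 0.013 × (0.73)^2 = 0.0069277 M/s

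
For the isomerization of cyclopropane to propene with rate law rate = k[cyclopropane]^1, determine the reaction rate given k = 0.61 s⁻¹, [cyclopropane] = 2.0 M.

1.22 M/s

Step 1: Identify the rate law: rate = k[cyclopropane]^1
Step 2: Substitute values: rate = 0.61 × (2.0)^1
Step 3: Calculate: rate = 0.61 × 2 = 1.22 M/s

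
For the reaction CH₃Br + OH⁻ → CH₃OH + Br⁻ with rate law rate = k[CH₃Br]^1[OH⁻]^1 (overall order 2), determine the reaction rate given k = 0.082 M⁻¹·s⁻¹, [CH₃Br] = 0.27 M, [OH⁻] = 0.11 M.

0.002435 M/s

Step 1: The rate law is rate = k[CH₃Br]^1[OH⁻]^1, overall order = 1+1 = 2
Step 2: Substitute values: rate = 0.082 × (0.27)^1 × (0.11)^1
Step 3: rate = 0.082 × 0.27 × 0.11 = 0.0024354 M/s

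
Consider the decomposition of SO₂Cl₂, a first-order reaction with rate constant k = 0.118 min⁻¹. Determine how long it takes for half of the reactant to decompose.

5.874 min

Step 1: For a first-order reaction, t₁/₂ = ln(2)/k
Step 2: t₁/₂ = ln(2)/0.118
Step 3: t₁/₂ = 0.6931/0.118 = 5.874 min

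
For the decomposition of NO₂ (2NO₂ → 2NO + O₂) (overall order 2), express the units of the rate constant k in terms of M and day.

M⁻¹·day⁻¹

Step 1: For overall order n, rate = k × (concentration)^n.
Step 2: Rate has units M·day⁻¹; concentration term has units M^2.
Step 3: k = rate / (concentration)^n, so units of k = M^(1-2)·day⁻¹ = M⁻¹·day⁻¹.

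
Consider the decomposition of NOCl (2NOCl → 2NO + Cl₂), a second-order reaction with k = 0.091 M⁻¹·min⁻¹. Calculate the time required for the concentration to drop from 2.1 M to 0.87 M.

7.398 min

Step 1: For second-order: t = (1/[NOCl] - 1/[NOCl]₀)/k
Step 2: t = (1/0.87 - 1/2.1)/0.091
Step 3: t = (1.149 - 0.4762)/0.091
Step 4: t = 0.6732/0.091 = 7.398 min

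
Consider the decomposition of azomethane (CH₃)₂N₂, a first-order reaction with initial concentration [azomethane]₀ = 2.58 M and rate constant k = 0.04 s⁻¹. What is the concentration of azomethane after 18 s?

1.256 M

Step 1: For a first-order reaction: [azomethane] = [azomethane]₀ × e^(-kt)
Step 2: [azomethane] = 2.58 × e^(-0.04 × 18)
Step 3: [azomethane] = 2.58 × e^(-0.72)
Step 4: [azomethane] = 2.58 × 0.486752 = 1.256 M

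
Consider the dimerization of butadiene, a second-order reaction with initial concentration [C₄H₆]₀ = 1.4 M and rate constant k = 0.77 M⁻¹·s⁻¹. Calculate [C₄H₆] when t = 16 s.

0.07672 M

Step 1: For a second-order reaction: 1/[C₄H₆] = 1/[C₄H₆]₀ + kt
Step 2: 1/[C₄H₆] = 1/1.4 + 0.77 × 16
Step 3: 1/[C₄H₆] = 0.7143 + 12.32 = 13.03
Step 4: [C₄H₆] = 1/13.03 = 0.07672 M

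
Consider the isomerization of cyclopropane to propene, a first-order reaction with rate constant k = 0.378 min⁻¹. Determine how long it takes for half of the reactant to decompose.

1.834 min

Step 1: For a first-order reaction, t₁/₂ = ln(2)/k
Step 2: t₁/₂ = ln(2)/0.378
Step 3: t₁/₂ = 0.6931/0.378 = 1.834 min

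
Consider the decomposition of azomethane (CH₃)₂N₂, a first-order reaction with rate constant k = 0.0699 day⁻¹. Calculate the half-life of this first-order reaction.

9.916 day

Step 1: For a first-order reaction, t₁/₂ = ln(2)/k
Step 2: t₁/₂ = ln(2)/0.0699
Step 3: t₁/₂ = 0.6931/0.0699 = 9.916 day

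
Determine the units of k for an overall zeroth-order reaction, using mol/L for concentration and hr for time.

mol/L·hr⁻¹

Step 1: For overall order n, rate = k × (concentration)^n.
Step 2: Rate has units mol/L·hr⁻¹; concentration term has units (mol/L)^0.
Step 3: k = rate / (concentration)^n, so units of k = (mol/L)^(1-0)·hr⁻¹ = mol/L·hr⁻¹.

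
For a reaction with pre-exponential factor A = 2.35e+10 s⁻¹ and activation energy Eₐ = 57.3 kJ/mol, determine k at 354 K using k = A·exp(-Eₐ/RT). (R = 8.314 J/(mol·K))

8.24e+01 s⁻¹

Step 1: Use the Arrhenius equation: k = A × exp(-Eₐ/RT)
Step 2: Convert Eₐ to J/mol: 57.3 kJ/mol = 57300 J/mol
Step 3: Calculate the exponent: -Eₐ/(RT) = -57300/(8.314 × 354) = -19.46890
Step 4: k = 2.35e+10 × exp(-19.46890)
Step 5: k = 2.35e+10 × 3.50561e-09 = 8.2382e+01 s⁻¹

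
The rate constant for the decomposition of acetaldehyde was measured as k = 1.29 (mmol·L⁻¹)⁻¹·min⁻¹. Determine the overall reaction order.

second order (2)

Step 1: The units of k for an nth-order reaction are (concentration)^(1-n)·(time)⁻¹.
Step 2: Here k has units (mmol·L⁻¹)⁻¹·min⁻¹, so the concentration exponent is -1.
Step 3: 1 - n = -1 ⇒ n = 2. The reaction is second order.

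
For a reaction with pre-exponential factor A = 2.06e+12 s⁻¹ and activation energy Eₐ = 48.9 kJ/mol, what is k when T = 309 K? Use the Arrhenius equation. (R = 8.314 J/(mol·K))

1.12e+04 s⁻¹

Step 1: Use the Arrhenius equation: k = A × exp(-Eₐ/RT)
Step 2: Convert Eₐ to J/mol: 48.9 kJ/mol = 48900 J/mol
Step 3: Calculate the exponent: -Eₐ/(RT) = -48900/(8.314 × 309) = -19.03445
Step 4: k = 2.06e+12 × exp(-19.03445)
Step 5: k = 2.06e+12 × 5.41307e-09 = 1.1151e+04 s⁻¹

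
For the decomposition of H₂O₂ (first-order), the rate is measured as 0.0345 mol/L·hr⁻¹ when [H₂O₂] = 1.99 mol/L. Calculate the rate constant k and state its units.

0.01734 hr⁻¹

Step 1: rate = k[H₂O₂]^1, so k = rate / [H₂O₂]^1.
Step 2: k = 0.0345 / (1.99)^1 = 0.0345 / 1.99.
Step 3: k = 0.01734 hr⁻¹.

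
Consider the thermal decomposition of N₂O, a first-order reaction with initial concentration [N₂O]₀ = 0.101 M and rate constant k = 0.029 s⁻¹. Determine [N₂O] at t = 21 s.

0.05493 M

Step 1: For a first-order reaction: [N₂O] = [N₂O]₀ × e^(-kt)
Step 2: [N₂O] = 0.101 × e^(-0.029 × 21)
Step 3: [N₂O] = 0.101 × e^(-0.609)
Step 4: [N₂O] = 0.101 × 0.543894 = 0.05493 M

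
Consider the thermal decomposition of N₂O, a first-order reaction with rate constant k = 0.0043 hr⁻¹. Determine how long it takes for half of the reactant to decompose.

161.2 hr

Step 1: For a first-order reaction, t₁/₂ = ln(2)/k
Step 2: t₁/₂ = ln(2)/0.0043
Step 3: t₁/₂ = 0.6931/0.0043 = 161.2 hr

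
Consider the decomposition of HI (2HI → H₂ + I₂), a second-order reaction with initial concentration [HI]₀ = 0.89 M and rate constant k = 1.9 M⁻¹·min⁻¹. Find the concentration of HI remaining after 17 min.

0.02992 M

Step 1: For a second-order reaction: 1/[HI] = 1/[HI]₀ + kt
Step 2: 1/[HI] = 1/0.89 + 1.9 × 17
Step 3: 1/[HI] = 1.124 + 32.3 = 33.42
Step 4: [HI] = 1/33.42 = 0.02992 M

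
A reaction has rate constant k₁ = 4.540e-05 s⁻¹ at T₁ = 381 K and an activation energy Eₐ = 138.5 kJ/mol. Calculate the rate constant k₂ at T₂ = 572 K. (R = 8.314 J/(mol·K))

9.948e+01 s⁻¹

Step 1: Use the two-temperature Arrhenius form: ln(k₂/k₁) = -Eₐ/R × (1/T₂ - 1/T₁)
Step 2: Convert Eₐ to J/mol: 138.5 kJ/mol = 138500 J/mol
Step 3: 1/T₂ - 1/T₁ = 1/572 - 1/381 = -8.764202e-04 K⁻¹
Step 4: ln(k₂/k₁) = -138500/8.314 × -8.764202e-04 = 14.59998
Step 5: k₂ = k₁ × exp(14.59998) = 4.540e-05 × 2.19124e+06 = 9.948e+01 s⁻¹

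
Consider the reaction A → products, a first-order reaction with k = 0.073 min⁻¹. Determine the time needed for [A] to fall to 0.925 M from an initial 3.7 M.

18.99 min

Step 1: For first-order: t = ln([A]₀/[A])/k
Step 2: t = ln(3.7/0.925)/0.073
Step 3: t = ln(4)/0.073
Step 4: t = 1.386/0.073 = 18.99 min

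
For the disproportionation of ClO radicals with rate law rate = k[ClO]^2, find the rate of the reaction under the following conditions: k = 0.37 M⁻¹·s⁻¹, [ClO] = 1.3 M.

0.6253 M/s

Step 1: Identify the rate law: rate = k[ClO]^2
Step 2: Substitute values: rate = 0.37 × (1.3)^2
Step 3: Calculate: rate = 0.37 × 1.69 = 0.6253 M/s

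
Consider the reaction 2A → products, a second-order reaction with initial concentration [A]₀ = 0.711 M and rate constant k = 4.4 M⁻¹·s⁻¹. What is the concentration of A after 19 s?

0.01176 M

Step 1: For a second-order reaction: 1/[A] = 1/[A]₀ + kt
Step 2: 1/[A] = 1/0.711 + 4.4 × 19
Step 3: 1/[A] = 1.406 + 83.6 = 85.01
Step 4: [A] = 1/85.01 = 0.01176 M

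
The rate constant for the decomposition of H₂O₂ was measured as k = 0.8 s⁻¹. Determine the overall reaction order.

first order (1)

Step 1: The units of k for an nth-order reaction are (concentration)^(1-n)·(time)⁻¹.
Step 2: Here k has units s⁻¹, so the concentration exponent is 0.
Step 3: 1 - n = 0 ⇒ n = 1. The reaction is first order.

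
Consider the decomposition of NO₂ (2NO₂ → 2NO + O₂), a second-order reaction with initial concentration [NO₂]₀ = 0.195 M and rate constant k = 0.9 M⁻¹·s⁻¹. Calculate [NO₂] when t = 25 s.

0.03619 M

Step 1: For a second-order reaction: 1/[NO₂] = 1/[NO₂]₀ + kt
Step 2: 1/[NO₂] = 1/0.195 + 0.9 × 25
Step 3: 1/[NO₂] = 5.128 + 22.5 = 27.63
Step 4: [NO₂] = 1/27.63 = 0.03619 M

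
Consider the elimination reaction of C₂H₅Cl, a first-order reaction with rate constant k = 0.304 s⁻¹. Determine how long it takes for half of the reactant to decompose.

2.28 s

Step 1: For a first-order reaction, t₁/₂ = ln(2)/k
Step 2: t₁/₂ = ln(2)/0.304
Step 3: t₁/₂ = 0.6931/0.304 = 2.28 s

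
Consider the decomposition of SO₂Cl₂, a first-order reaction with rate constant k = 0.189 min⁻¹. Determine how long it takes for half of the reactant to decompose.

3.667 min

Step 1: For a first-order reaction, t₁/₂ = ln(2)/k
Step 2: t₁/₂ = ln(2)/0.189
Step 3: t₁/₂ = 0.6931/0.189 = 3.667 min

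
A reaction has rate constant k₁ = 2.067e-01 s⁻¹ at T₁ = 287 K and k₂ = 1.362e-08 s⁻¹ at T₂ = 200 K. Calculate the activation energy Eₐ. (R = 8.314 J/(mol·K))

90.7 kJ/mol

Step 1: Use the two-temperature Arrhenius form: ln(k₂/k₁) = -Eₐ/R × (1/T₂ - 1/T₁)
Step 2: ln(k₂/k₁) = ln(1.362e-08/2.067e-01) = ln(6.58926e-08) = -16.5352
Step 3: 1/T₂ - 1/T₁ = 1/200 - 1/287 = 1.515679e-03 K⁻¹
Step 4: Eₐ = -R × ln(k₂/k₁) / (1/T₂ - 1/T₁) = -8.314 × -16.5352 / 1.515679e-03
Step 5: Eₐ = 9.0701e+04 J/mol = 90.7 kJ/mol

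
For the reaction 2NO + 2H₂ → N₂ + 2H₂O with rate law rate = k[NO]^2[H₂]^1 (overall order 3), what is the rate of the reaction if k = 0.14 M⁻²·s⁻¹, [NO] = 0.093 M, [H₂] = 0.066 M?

7.992e-05 M/s

Step 1: The rate law is rate = k[NO]^2[H₂]^1, overall order = 2+1 = 3
Step 2: Substitute values: rate = 0.14 × (0.093)^2 × (0.066)^1
Step 3: rate = 0.14 × 0.008649 × 0.066 = 7.99168e-05 M/s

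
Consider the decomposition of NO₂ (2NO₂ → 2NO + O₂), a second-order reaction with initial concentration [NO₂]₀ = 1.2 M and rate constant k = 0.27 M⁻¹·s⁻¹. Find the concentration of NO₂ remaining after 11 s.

0.2629 M

Step 1: For a second-order reaction: 1/[NO₂] = 1/[NO₂]₀ + kt
Step 2: 1/[NO₂] = 1/1.2 + 0.27 × 11
Step 3: 1/[NO₂] = 0.8333 + 2.97 = 3.803
Step 4: [NO₂] = 1/3.803 = 0.2629 M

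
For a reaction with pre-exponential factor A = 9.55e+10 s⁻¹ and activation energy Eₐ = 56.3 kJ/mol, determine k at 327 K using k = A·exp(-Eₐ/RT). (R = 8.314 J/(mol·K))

9.69e+01 s⁻¹

Step 1: Use the Arrhenius equation: k = A × exp(-Eₐ/RT)
Step 2: Convert Eₐ to J/mol: 56.3 kJ/mol = 56300 J/mol
Step 3: Calculate the exponent: -Eₐ/(RT) = -56300/(8.314 × 327) = -20.70859
Step 4: k = 9.55e+10 × exp(-20.70859)
Step 5: k = 9.55e+10 × 1.01478e-09 = 9.6911e+01 s⁻¹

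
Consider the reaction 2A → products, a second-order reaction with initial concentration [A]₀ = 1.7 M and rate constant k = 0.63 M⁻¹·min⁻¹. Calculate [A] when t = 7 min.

0.2001 M

Step 1: For a second-order reaction: 1/[A] = 1/[A]₀ + kt
Step 2: 1/[A] = 1/1.7 + 0.63 × 7
Step 3: 1/[A] = 0.5882 + 4.41 = 4.998
Step 4: [A] = 1/4.998 = 0.2001 M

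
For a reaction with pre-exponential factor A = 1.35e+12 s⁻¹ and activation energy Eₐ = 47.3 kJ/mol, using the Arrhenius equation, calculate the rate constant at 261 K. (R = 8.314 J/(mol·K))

4.61e+02 s⁻¹

Step 1: Use the Arrhenius equation: k = A × exp(-Eₐ/RT)
Step 2: Convert Eₐ to J/mol: 47.3 kJ/mol = 47300 J/mol
Step 3: Calculate the exponent: -Eₐ/(RT) = -47300/(8.314 × 261) = -21.79770
Step 4: k = 1.35e+12 × exp(-21.79770)
Step 5: k = 1.35e+12 × 3.41491e-10 = 4.6101e+02 s⁻¹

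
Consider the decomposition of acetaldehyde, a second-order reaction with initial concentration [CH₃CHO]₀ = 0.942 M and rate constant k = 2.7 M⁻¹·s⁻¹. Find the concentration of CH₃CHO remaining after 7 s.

0.0501 M

Step 1: For a second-order reaction: 1/[CH₃CHO] = 1/[CH₃CHO]₀ + kt
Step 2: 1/[CH₃CHO] = 1/0.942 + 2.7 × 7
Step 3: 1/[CH₃CHO] = 1.062 + 18.9 = 19.96
Step 4: [CH₃CHO] = 1/19.96 = 0.0501 M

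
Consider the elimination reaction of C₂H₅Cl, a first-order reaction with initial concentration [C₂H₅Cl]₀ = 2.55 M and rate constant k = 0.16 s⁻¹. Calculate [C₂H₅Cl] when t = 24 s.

0.05481 M

Step 1: For a first-order reaction: [C₂H₅Cl] = [C₂H₅Cl]₀ × e^(-kt)
Step 2: [C₂H₅Cl] = 2.55 × e^(-0.16 × 24)
Step 3: [C₂H₅Cl] = 2.55 × e^(-3.84)
Step 4: [C₂H₅Cl] = 2.55 × 0.0214936 = 0.05481 M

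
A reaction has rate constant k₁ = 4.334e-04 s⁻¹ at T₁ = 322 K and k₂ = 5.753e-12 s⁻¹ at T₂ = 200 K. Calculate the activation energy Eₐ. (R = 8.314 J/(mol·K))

79.6 kJ/mol

Step 1: Use the two-temperature Arrhenius form: ln(k₂/k₁) = -Eₐ/R × (1/T₂ - 1/T₁)
Step 2: ln(k₂/k₁) = ln(5.753e-12/4.334e-04) = ln(1.32741e-08) = -18.1375
Step 3: 1/T₂ - 1/T₁ = 1/200 - 1/322 = 1.894410e-03 K⁻¹
Step 4: Eₐ = -R × ln(k₂/k₁) / (1/T₂ - 1/T₁) = -8.314 × -18.1375 / 1.894410e-03
Step 5: Eₐ = 7.9600e+04 J/mol = 79.6 kJ/mol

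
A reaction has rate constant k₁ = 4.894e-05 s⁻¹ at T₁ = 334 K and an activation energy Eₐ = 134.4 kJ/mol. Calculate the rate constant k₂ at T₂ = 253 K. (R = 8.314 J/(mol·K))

9.121e-12 s⁻¹

Step 1: Use the two-temperature Arrhenius form: ln(k₂/k₁) = -Eₐ/R × (1/T₂ - 1/T₁)
Step 2: Convert Eₐ to J/mol: 134.4 kJ/mol = 134400 J/mol
Step 3: 1/T₂ - 1/T₁ = 1/253 - 1/334 = 9.585572e-04 K⁻¹
Step 4: ln(k₂/k₁) = -134400/8.314 × 9.585572e-04 = -15.49556
Step 5: k₂ = k₁ × exp(-15.49556) = 4.894e-05 × 1.86365e-07 = 9.121e-12 s⁻¹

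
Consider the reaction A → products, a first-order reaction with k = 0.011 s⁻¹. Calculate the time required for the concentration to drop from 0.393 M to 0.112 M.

114.1 s

Step 1: For first-order: t = ln([A]₀/[A])/k
Step 2: t = ln(0.393/0.112)/0.011
Step 3: t = ln(3.509)/0.011
Step 4: t = 1.255/0.011 = 114.1 s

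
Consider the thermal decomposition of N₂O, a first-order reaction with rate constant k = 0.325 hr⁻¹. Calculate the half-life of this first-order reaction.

2.133 hr

Step 1: For a first-order reaction, t₁/₂ = ln(2)/k
Step 2: t₁/₂ = ln(2)/0.325
Step 3: t₁/₂ = 0.6931/0.325 = 2.133 hr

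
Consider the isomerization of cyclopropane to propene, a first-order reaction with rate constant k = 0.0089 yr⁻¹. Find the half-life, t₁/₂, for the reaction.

77.88 yr

Step 1: For a first-order reaction, t₁/₂ = ln(2)/k
Step 2: t₁/₂ = ln(2)/0.0089
Step 3: t₁/₂ = 0.6931/0.0089 = 77.88 yr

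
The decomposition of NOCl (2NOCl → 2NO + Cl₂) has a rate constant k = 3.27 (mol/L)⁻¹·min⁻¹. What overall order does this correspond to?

second order (2)

Step 1: The units of k for an nth-order reaction are (concentration)^(1-n)·(time)⁻¹.
Step 2: Here k has units (mol/L)⁻¹·min⁻¹, so the concentration exponent is -1.
Step 3: 1 - n = -1 ⇒ n = 2. The reaction is second order.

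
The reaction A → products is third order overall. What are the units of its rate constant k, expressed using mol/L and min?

(mol/L)⁻²·min⁻¹

Step 1: For overall order n, rate = k × (concentration)^n.
Step 2: Rate has units mol/L·min⁻¹; concentration term has units (mol/L)^3.
Step 3: k = rate / (concentration)^n, so units of k = (mol/L)^(1-3)·min⁻¹ = (mol/L)⁻²·min⁻¹.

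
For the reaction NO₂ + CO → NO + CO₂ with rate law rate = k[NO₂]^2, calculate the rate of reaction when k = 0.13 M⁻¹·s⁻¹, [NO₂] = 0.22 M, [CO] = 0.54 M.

0.006292 M/s

Step 1: The rate law is rate = k[NO₂]^2
Step 2: Note that the rate does not depend on [CO] (zero order in CO).
Step 3: rate = 0.13 × (0.22)^2 = 0.006292 M/s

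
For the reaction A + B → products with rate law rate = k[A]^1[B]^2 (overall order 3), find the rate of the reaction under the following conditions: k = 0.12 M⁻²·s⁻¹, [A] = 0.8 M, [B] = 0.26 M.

0.00649 M/s

Step 1: The rate law is rate = k[A]^1[B]^2, overall order = 1+2 = 3
Step 2: Substitute values: rate = 0.12 × (0.8)^1 × (0.26)^2
Step 3: rate = 0.12 × 0.8 × 0.0676 = 0.0064896 M/s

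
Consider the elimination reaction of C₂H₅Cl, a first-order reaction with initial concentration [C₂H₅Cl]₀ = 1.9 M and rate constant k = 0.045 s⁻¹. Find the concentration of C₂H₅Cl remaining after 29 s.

0.5152 M

Step 1: For a first-order reaction: [C₂H₅Cl] = [C₂H₅Cl]₀ × e^(-kt)
Step 2: [C₂H₅Cl] = 1.9 × e^(-0.045 × 29)
Step 3: [C₂H₅Cl] = 1.9 × e^(-1.305)
Step 4: [C₂H₅Cl] = 1.9 × 0.271173 = 0.5152 M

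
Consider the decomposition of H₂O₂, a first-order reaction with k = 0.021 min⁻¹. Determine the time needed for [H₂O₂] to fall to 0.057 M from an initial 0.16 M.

49.15 min

Step 1: For first-order: t = ln([H₂O₂]₀/[H₂O₂])/k
Step 2: t = ln(0.16/0.057)/0.021
Step 3: t = ln(2.807)/0.021
Step 4: t = 1.032/0.021 = 49.15 min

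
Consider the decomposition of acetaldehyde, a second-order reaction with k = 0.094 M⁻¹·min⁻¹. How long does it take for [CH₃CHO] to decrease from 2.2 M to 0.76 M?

9.162 min

Step 1: For second-order: t = (1/[CH₃CHO] - 1/[CH₃CHO]₀)/k
Step 2: t = (1/0.76 - 1/2.2)/0.094
Step 3: t = (1.316 - 0.4545)/0.094
Step 4: t = 0.8612/0.094 = 9.162 min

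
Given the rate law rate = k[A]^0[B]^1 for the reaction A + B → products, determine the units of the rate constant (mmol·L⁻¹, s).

s⁻¹

Step 1: Overall order = 0 + 1 = 1.
Step 2: rate has units mmol·L⁻¹·s⁻¹; [A]^0[B]^1 has units (mmol·L⁻¹)^1.
Step 3: k = rate/([A]^0[B]^1), so units of k = (mmol·L⁻¹)^(1-1)·s⁻¹ = s⁻¹.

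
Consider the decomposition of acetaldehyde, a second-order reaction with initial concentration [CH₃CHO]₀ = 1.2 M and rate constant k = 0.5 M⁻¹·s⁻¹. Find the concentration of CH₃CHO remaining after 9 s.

0.1875 M

Step 1: For a second-order reaction: 1/[CH₃CHO] = 1/[CH₃CHO]₀ + kt
Step 2: 1/[CH₃CHO] = 1/1.2 + 0.5 × 9
Step 3: 1/[CH₃CHO] = 0.8333 + 4.5 = 5.333
Step 4: [CH₃CHO] = 1/5.333 = 0.1875 M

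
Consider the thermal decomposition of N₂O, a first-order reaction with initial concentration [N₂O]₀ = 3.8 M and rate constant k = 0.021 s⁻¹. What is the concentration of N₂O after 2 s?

3.644 M

Step 1: For a first-order reaction: [N₂O] = [N₂O]₀ × e^(-kt)
Step 2: [N₂O] = 3.8 × e^(-0.021 × 2)
Step 3: [N₂O] = 3.8 × e^(-0.042)
Step 4: [N₂O] = 3.8 × 0.95887 = 3.644 M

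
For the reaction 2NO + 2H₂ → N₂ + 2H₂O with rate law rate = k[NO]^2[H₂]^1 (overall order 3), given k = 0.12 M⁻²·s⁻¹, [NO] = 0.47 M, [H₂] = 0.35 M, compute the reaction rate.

0.009278 M/s

Step 1: The rate law is rate = k[NO]^2[H₂]^1, overall order = 2+1 = 3
Step 2: Substitute values: rate = 0.12 × (0.47)^2 × (0.35)^1
Step 3: rate = 0.12 × 0.2209 × 0.35 = 0.0092778 M/s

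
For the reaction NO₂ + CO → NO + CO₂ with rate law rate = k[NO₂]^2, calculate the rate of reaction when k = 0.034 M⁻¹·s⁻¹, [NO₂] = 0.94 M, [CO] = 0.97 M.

0.03004 M/s

Step 1: The rate law is rate = k[NO₂]^2
Step 2: Note that the rate does not depend on [CO] (zero order in CO).
Step 3: rate = 0.034 × (0.94)^2 = 0.0300424 M/s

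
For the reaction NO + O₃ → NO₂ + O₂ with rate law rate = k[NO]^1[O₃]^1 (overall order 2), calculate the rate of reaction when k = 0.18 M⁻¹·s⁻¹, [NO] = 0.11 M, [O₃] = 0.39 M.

0.007722 M/s

Step 1: The rate law is rate = k[NO]^1[O₃]^1, overall order = 1+1 = 2
Step 2: Substitute values: rate = 0.18 × (0.11)^1 × (0.39)^1
Step 3: rate = 0.18 × 0.11 × 0.39 = 0.007722 M/s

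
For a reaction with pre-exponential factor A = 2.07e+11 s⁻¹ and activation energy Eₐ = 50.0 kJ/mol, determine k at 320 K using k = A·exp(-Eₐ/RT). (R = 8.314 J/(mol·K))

1.43e+03 s⁻¹

Step 1: Use the Arrhenius equation: k = A × exp(-Eₐ/RT)
Step 2: Convert Eₐ to J/mol: 50.0 kJ/mol = 50000 J/mol
Step 3: Calculate the exponent: -Eₐ/(RT) = -50000/(8.314 × 320) = -18.79360
Step 4: k = 2.07e+11 × exp(-18.79360)
Step 5: k = 2.07e+11 × 6.88721e-09 = 1.4257e+03 s⁻¹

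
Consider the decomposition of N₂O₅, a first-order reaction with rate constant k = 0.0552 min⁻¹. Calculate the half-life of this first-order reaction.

12.56 min

Step 1: For a first-order reaction, t₁/₂ = ln(2)/k
Step 2: t₁/₂ = ln(2)/0.0552
Step 3: t₁/₂ = 0.6931/0.0552 = 12.56 min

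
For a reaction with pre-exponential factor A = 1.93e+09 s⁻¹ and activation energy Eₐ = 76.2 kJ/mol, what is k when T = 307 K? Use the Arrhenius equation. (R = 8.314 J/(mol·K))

2.09e-04 s⁻¹

Step 1: Use the Arrhenius equation: k = A × exp(-Eₐ/RT)
Step 2: Convert Eₐ to J/mol: 76.2 kJ/mol = 76200 J/mol
Step 3: Calculate the exponent: -Eₐ/(RT) = -76200/(8.314 × 307) = -29.85428
Step 4: k = 1.93e+09 × exp(-29.85428)
Step 5: k = 1.93e+09 × 1.08256e-13 = 2.0893e-04 s⁻¹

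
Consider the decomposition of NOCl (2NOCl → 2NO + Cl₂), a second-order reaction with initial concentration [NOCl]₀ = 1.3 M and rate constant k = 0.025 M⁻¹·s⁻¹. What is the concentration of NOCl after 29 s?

0.6692 M

Step 1: For a second-order reaction: 1/[NOCl] = 1/[NOCl]₀ + kt
Step 2: 1/[NOCl] = 1/1.3 + 0.025 × 29
Step 3: 1/[NOCl] = 0.7692 + 0.725 = 1.494
Step 4: [NOCl] = 1/1.494 = 0.6692 M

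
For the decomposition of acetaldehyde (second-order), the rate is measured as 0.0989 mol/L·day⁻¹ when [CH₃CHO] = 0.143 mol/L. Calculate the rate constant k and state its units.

4.836 (mol/L)⁻¹·day⁻¹

Step 1: rate = k[CH₃CHO]^2, so k = rate / [CH₃CHO]^2.
Step 2: k = 0.0989 / (0.143)^2 = 0.0989 / 0.02045.
Step 3: k = 4.836 (mol/L)⁻¹·day⁻¹.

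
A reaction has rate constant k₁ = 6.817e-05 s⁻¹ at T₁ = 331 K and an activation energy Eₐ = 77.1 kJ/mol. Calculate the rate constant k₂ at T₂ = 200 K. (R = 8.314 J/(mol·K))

7.310e-13 s⁻¹

Step 1: Use the two-temperature Arrhenius form: ln(k₂/k₁) = -Eₐ/R × (1/T₂ - 1/T₁)
Step 2: Convert Eₐ to J/mol: 77.1 kJ/mol = 77100 J/mol
Step 3: 1/T₂ - 1/T₁ = 1/200 - 1/331 = 1.978852e-03 K⁻¹
Step 4: ln(k₂/k₁) = -77100/8.314 × 1.978852e-03 = -18.35091
Step 5: k₂ = k₁ × exp(-18.35091) = 6.817e-05 × 1.07226e-08 = 7.310e-13 s⁻¹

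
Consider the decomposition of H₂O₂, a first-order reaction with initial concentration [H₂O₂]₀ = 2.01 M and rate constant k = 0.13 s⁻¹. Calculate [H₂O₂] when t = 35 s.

0.02124 M

Step 1: For a first-order reaction: [H₂O₂] = [H₂O₂]₀ × e^(-kt)
Step 2: [H₂O₂] = 2.01 × e^(-0.13 × 35)
Step 3: [H₂O₂] = 2.01 × e^(-4.55)
Step 4: [H₂O₂] = 2.01 × 0.0105672 = 0.02124 M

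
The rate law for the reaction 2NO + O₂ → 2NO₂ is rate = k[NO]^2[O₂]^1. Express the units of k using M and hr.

M⁻²·hr⁻¹

Step 1: Overall order = 2 + 1 = 3.
Step 2: rate has units M·hr⁻¹; [NO]^2[O₂]^1 has units M^3.
Step 3: k = rate/([NO]^2[O₂]^1), so units of k = M^(1-3)·hr⁻¹ = M⁻²·hr⁻¹.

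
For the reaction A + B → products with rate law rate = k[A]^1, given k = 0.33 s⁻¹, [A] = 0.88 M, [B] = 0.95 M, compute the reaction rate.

0.2904 M/s

Step 1: The rate law is rate = k[A]^1
Step 2: Note that the rate does not depend on [B] (zero order in B).
Step 3: rate = 0.33 × (0.88)^1 = 0.2904 M/s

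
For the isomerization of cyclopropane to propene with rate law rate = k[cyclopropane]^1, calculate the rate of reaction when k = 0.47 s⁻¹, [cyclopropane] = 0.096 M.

0.04512 M/s

Step 1: Identify the rate law: rate = k[cyclopropane]^1
Step 2: Substitute values: rate = 0.47 × (0.096)^1
Step 3: Calculate: rate = 0.47 × 0.096 = 0.04512 M/s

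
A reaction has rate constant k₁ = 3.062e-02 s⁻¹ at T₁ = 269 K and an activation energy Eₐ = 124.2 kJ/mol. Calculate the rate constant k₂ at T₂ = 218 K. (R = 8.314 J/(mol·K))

6.977e-08 s⁻¹

Step 1: Use the two-temperature Arrhenius form: ln(k₂/k₁) = -Eₐ/R × (1/T₂ - 1/T₁)
Step 2: Convert Eₐ to J/mol: 124.2 kJ/mol = 124200 J/mol
Step 3: 1/T₂ - 1/T₁ = 1/218 - 1/269 = 8.696838e-04 K⁻¹
Step 4: ln(k₂/k₁) = -124200/8.314 × 8.696838e-04 = -12.99191
Step 5: k₂ = k₁ × exp(-12.99191) = 3.062e-02 × 2.27869e-06 = 6.977e-08 s⁻¹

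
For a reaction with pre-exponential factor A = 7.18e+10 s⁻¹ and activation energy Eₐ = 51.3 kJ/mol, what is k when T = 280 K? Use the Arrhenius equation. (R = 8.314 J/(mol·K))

1.93e+01 s⁻¹

Step 1: Use the Arrhenius equation: k = A × exp(-Eₐ/RT)
Step 2: Convert Eₐ to J/mol: 51.3 kJ/mol = 51300 J/mol
Step 3: Calculate the exponent: -Eₐ/(RT) = -51300/(8.314 × 280) = -22.03684
Step 4: k = 7.18e+10 × exp(-22.03684)
Step 5: k = 7.18e+10 × 2.68857e-10 = 1.9304e+01 s⁻¹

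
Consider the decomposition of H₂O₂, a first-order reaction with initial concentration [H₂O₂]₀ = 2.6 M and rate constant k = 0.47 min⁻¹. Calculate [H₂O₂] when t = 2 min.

1.016 M

Step 1: For a first-order reaction: [H₂O₂] = [H₂O₂]₀ × e^(-kt)
Step 2: [H₂O₂] = 2.6 × e^(-0.47 × 2)
Step 3: [H₂O₂] = 2.6 × e^(-0.94)
Step 4: [H₂O₂] = 2.6 × 0.390628 = 1.016 M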